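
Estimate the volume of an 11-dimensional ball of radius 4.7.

The n-ball volume is π^(n/2)·r^n/Γ(n/2+1). With n=11, r=4.7: V ≈ 4.6578e+07.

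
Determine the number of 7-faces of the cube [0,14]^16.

Number of 7-faces = C(16,7) · 2^(16-7) = 11440 · 512 = 5857280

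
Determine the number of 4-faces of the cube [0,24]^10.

An n-cube has C(n,k)·2^(n-k) k-faces. Here C(10,4)·2^6 = 210·64 = 13440.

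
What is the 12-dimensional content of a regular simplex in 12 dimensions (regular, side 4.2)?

Volume = 4.2^12 · √(13/2^12) / 12! ≈ 0.00354361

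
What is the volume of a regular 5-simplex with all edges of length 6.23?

V_5 = √(6) · 6.23^5 / (5! · 2^(5/2)) ≈ 33.8657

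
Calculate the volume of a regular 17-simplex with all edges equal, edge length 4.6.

For a regular n-simplex with edge a, V = (a^n / n!)·√((n+1)/2^n). With a=4.6, n=17: V ≈ 6.0911e-06.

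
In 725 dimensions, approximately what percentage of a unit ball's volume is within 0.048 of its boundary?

1 - (1-0.048)^725 ≈ 1 - 3.249e-16 ≈ (100 - 3.33e-14)%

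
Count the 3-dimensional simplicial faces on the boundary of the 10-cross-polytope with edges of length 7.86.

Number of 3-faces = 2^(3+1) · C(10,3+1) = 16 · 210 = 3360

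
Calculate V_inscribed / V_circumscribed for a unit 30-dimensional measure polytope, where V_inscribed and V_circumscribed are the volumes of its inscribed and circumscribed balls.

V_in/V_out = n^(-n/2) = 30^(-30/2) ≈ 6.96917e-23.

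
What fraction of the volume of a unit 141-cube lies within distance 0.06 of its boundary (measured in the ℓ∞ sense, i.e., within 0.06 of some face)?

1 - (1 - 2·0.06)^141 = 1 - 0.88^141 ≈ 0.9999999851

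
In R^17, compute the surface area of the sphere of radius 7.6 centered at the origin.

S_17(7.6) = 2·π^(17/2)·(7.6)^16 / Γ(17/2) ≈ 2.96912e+14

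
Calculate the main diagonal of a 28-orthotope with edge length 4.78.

||(4.78,4.78,...,4.78)|| = √(28)·4.78 ≈ 25.2934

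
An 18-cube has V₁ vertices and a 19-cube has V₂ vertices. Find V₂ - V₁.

V₁ = 2^18 = 262144. V₂ = 2^19 = 524288. V₂ - V₁ = 262144.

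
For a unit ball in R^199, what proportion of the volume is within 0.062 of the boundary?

Shell fraction = 1 - (1-0.062)^199 ≈ 0.9999970599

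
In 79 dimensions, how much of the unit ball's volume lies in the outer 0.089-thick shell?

V(inner)/V(outer) = ((1-0.089)/1)^79 ≈ 0.0006338, so the shell fraction is 0.999366.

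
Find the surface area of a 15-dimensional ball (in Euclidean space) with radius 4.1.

S_15(4.1) = 2·π^(15/2)·(4.1)^14 / Γ(15/2) ≈ 2.17018e+09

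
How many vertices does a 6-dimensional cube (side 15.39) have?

Each vertex is a binary string of length 6, so there are 2^6 = 64.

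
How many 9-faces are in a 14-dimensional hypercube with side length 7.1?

Number of 9-faces = C(14,9) · 2^(14-9) = 2002 · 32 = 64064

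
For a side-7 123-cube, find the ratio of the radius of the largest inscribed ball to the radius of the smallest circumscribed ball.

r_in = 7/2 (half the side); r_out = 7√123/2 (half the diagonal). Ratio = 1/√123 ≈ 0.090167.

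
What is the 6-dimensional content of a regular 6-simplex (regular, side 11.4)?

V = (11.4^6 / 6!) · √((6+1) / 2^6) ≈ 1008.22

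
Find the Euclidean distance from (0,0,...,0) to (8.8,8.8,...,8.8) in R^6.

The space diagonal of an n-cube of side s is s√n. Here 8.8·√6 ≈ 21.5555.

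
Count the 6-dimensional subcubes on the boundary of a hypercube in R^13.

f_6(13-cube) = (13 choose 6) · 2^7 = 219648.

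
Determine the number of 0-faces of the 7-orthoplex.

f_0(7-orthoplex) = 2^1 · (7 choose 1) = 14.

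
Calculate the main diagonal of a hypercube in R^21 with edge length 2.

d = √(2² + 2² + ... + 2²) [21 terms] = √(21·2²) = 2√21 ≈ 9.16515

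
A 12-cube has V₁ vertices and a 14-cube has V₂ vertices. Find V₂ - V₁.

V₁ = 2^12 = 4096. V₂ = 2^14 = 16384. V₂ - V₁ = 12288.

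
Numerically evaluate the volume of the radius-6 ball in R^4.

V = 648·π^2 ≈ 6395.5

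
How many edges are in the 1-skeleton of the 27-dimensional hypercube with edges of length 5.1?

Number of 1-faces = C(27,1)·2^(27-1) = 27·67108864 = 1811939328.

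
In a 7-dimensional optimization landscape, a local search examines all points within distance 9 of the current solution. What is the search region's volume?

V_7(9) = π^(7/2) · (9)^7 / Γ(7/2 + 1) = 25509168·π^3/35 ≈ 2.25984e+07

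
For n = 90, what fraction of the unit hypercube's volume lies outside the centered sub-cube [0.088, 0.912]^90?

1 - (1 - 2·0.088)^90 = 1 - 0.824^90 ≈ 0.9999999729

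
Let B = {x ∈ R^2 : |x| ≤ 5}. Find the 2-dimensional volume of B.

Volume = π^{2/2}·(5)^2/Γ(2) = 25·π ≈ 78.5398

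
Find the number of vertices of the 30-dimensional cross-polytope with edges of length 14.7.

An n-cross-polytope has 2n vertices; here n = 30, giving 60.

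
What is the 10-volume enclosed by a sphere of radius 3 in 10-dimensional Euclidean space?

V = 19683·π^5/40 ≈ 150585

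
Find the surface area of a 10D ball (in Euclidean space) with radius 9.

S = n·V_n(r)/r = 10·V_10(9)/9 (volume-to-surface relation), giving 129140163·π^5/4 ≈ 9.87986e+09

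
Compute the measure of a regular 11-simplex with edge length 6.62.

V_11 = √(12) · 6.62^11 / (11! · 2^(11/2)) ≈ 2.05214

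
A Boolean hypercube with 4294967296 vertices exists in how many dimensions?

2^n = 4294967296 ⇒ n = log_2(4294967296) = 32.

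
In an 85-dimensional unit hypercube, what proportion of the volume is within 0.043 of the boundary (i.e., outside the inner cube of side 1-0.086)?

Shell fraction = 1 - (1-0.086)^85 ≈ 0.999521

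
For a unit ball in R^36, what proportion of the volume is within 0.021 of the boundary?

1 - (1-0.021)^36 ≈ 0.534224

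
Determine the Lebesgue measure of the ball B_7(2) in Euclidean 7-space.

Volume = π^{7/2}·(2)^7/Γ(9/2) = 2048·π^3/105 ≈ 604.77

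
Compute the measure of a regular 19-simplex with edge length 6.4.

V = (6.4^19 / 19!) · √((19+1) / 2^19) ≈ 0.000105452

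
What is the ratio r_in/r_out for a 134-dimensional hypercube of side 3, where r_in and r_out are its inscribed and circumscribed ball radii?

r_in = 3/2 (half the side); r_out = 3√134/2 (half the diagonal). Ratio = 1/√134 ≈ 0.0863868.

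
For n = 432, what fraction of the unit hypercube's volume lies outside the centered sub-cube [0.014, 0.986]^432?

The inner cube has side 1-2·0.014 = 0.972 and volume (0.972)^432 ≈ 4.697e-06, so the shell holds 0.9999953029 of the volume.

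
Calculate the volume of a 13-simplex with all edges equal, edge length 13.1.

For a regular n-simplex with edge a, V = (a^n / n!)·√((n+1)/2^n). With a=13.1, n=13: V ≈ 2221.34.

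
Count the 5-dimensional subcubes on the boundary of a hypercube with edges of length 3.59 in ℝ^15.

f_5(15-cube) = (15 choose 5) · 2^10 = 3075072.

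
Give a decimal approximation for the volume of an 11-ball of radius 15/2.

Volume = π^{11/2}·(15/2)^11/Γ(13/2) = 64072265625·π^5/2464 ≈ 7.95754e+09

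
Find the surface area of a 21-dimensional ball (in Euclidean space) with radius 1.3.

S_21(1.3) = 2·π^(21/2)·(1.3)^20 / Γ(21/2) ≈ 55.6717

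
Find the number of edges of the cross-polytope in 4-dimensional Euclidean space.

Number of 1-faces = 2^(1+1) · C(4,1+1) = 4 · 6 = 24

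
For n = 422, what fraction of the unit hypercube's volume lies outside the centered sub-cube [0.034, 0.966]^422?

Shell fraction = 1 - (1-0.068)^422 ≈ 1 - 1.24e-13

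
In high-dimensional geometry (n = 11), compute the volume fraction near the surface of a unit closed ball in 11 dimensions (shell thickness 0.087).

1 - (1-0.087)^11 ≈ 0.632567 ≈ 63.26%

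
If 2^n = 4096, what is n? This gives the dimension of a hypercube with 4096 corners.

n = log_2(4096) = 12.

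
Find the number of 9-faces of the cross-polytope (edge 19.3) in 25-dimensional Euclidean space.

Number of 9-faces = 2^(9+1) · C(25,9+1) = 1024 · 3268760 = 3347210240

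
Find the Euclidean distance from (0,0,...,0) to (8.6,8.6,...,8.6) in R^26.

The space diagonal of an n-cube of side s is s√n. Here 8.6·√26 ≈ 43.8516.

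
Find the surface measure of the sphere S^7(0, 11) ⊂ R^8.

The surface area of an n-ball is 2π^(n/2) r^(n-1) / Γ(n/2). For n=8, r=11: 19487171·π^4/3 ≈ 6.32743e+08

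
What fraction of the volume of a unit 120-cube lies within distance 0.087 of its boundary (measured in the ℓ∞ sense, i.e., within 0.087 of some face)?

Shell fraction = 1 - (1-0.174)^120 ≈ 1 - 1.09e-10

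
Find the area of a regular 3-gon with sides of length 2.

Area = (√3/4) · 2² = 1.73205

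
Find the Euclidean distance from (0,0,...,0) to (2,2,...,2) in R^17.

Diagonal = √17 · 2 ≈ 8.24621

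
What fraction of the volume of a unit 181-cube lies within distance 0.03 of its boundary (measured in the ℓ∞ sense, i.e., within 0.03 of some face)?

The inner cube has side 1-2·0.03 = 0.94 and volume (0.94)^181 ≈ 1.368e-05, so the shell holds 0.999986 of the volume.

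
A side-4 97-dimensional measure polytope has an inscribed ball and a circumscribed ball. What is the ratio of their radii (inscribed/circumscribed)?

Ratio = (s/2)/(s√97/2) = 97^(-1/2) ≈ 0.101535.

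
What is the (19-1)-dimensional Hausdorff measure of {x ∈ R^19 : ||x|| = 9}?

S_19(9) = 2·π^(19/2)·(9)^18 / Γ(19/2) = 1897492673384285184·π^9/425425 ≈ 1.32955e+17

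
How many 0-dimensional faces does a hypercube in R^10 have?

f_0(10-cube) = (10 choose 0) · 2^10 = 1024.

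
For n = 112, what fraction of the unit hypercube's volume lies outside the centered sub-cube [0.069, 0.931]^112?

Shell fraction = 1 - (1-0.138)^112 ≈ 0.9999999402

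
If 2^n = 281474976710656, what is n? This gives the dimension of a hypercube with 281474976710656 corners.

Since 2^n = 281474976710656, we have n = 48.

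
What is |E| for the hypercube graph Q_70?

The 70-cube has n·2^(n-1) = 70·2^69 = 70·590295810358705651712 = 41320706725109395619840 edges.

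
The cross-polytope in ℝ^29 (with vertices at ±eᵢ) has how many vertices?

An n-cross-polytope has 2n vertices; here n = 29, giving 58.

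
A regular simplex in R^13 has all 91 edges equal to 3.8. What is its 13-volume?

V_13 = √(14) · 3.8^13 / (13! · 2^(13/2)) ≈ 0.000228705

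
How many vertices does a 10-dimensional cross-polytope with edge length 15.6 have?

Number of vertices = 2n = 20.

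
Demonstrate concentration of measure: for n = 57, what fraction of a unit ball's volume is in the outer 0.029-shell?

1 - (1-0.029)^57 ≈ 0.813149 ≈ 81.31%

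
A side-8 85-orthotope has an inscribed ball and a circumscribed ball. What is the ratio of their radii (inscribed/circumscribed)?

r_in / r_out = (8/2) / (8√85/2) = 1/√85 ≈ 0.108465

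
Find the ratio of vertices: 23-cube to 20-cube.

The 23-cube has 2^23 = 8388608 vertices. The 20-cube has 2^20 = 1048576 vertices. Ratio: 8388608/1048576 = 8.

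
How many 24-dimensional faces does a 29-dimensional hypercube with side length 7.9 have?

f_24(29-cube) = (29 choose 24) · 2^5 = 3800160.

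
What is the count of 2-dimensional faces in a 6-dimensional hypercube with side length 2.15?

Choose 2 of 6 axes to span the face (C(6,2) = 15 ways), then fix each of the remaining 4 coordinates at one of its two extreme values (2^4 = 16 ways): 15·16 = 240.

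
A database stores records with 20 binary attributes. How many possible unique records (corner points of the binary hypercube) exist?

Each vertex is a binary string of length 20, so there are 2^20 = 1048576.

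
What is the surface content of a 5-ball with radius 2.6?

|∂B_5(2.6)| ≈ 1202.71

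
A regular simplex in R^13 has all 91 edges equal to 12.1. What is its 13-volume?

Volume = 12.1^13 · √(14/2^13) / 13! ≈ 791.222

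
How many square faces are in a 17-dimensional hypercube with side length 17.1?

f_2(17-cube) = (17 choose 2) · 2^15 = 4456448.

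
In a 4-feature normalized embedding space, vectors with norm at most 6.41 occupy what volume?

Volume = π^{4/2}·(6.41)^4/Γ(3) ≈ 8331.09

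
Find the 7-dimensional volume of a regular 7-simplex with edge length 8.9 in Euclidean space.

V = (8.9^7 / 7!) · √((7+1) / 2^7) ≈ 219.401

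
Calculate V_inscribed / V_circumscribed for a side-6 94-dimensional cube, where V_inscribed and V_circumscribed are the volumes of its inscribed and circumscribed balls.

V_in / V_out = (r_in/r_out)^94 = (1/√94)^94 = 94^(-94/2) ≈ 1.83228e-93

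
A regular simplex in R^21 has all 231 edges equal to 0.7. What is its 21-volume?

For a regular n-simplex with edge a, V = (a^n / n!)·√((n+1)/2^n). With a=0.7, n=21: V ≈ 3.54088e-26.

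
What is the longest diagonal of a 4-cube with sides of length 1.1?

d = √(1.1² + 1.1² + ... + 1.1²) [4 terms] = √(4·1.1²) = 1.1√4 = 2.2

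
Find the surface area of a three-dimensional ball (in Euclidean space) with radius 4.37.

The surface area of an n-ball is 2π^(n/2) r^(n-1) / Γ(n/2). For n=3, r=4.37: 4πr² = 4π·(4.37)² ≈ 239.979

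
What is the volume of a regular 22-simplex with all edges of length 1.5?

For a regular n-simplex with edge a, V = (a^n / n!)·√((n+1)/2^n). With a=1.5, n=22: V ≈ 1.55874e-20.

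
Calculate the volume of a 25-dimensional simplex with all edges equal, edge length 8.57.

For a regular n-simplex with edge a, V = (a^n / n!)·√((n+1)/2^n). With a=8.57, n=25: V ≈ 1.19808e-05.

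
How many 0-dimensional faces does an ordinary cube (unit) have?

f_0(3-cube) = (3 choose 0) · 2^3 = 8.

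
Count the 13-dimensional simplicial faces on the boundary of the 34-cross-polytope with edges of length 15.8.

Number of 13-faces = 2^(13+1) · C(34,13+1) = 16384 · 1391975640 = 22806128885760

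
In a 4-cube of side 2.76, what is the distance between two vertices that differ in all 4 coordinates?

The space diagonal of an n-cube of side s is s√n. Here 2.76·√4 = 5.52.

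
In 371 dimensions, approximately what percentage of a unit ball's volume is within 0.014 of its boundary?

1 - (1-0.014)^371 ≈ 0.99465 ≈ 99.47%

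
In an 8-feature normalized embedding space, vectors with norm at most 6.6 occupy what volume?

The n-ball volume is π^(n/2)·r^n/Γ(n/2+1). With n=8, r=6.6: V ≈ 1.4613e+07.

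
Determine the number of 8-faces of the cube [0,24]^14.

f_8(14-cube) = (14 choose 8) · 2^6 = 192192.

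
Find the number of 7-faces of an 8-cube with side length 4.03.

Choose 7 of 8 axes to span the face (C(8,7) = 8 ways), then fix each of the remaining 1 coordinate at one of its two extreme values (2^1 = 2 ways): 8·2 = 16.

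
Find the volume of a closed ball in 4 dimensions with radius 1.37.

Volume = π^{4/2}·(1.37)^4/Γ(3) ≈ 17.3841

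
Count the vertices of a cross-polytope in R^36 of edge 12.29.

The vertices are ±e_1, ..., ±e_36, so there are 2·36 = 72.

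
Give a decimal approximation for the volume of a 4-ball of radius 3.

V_4(3) = π^(4/2) · (3)^4 / Γ(4/2 + 1) = 81·π^2/2 ≈ 399.719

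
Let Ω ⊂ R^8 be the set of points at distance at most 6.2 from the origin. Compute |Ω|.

The n-ball volume is π^(n/2)·r^n/Γ(n/2+1). With n=8, r=6.2: V ≈ 8.8618e+06.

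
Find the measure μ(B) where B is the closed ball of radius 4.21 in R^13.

Volume = π^{13/2}·(4.21)^13/Γ(15/2) ≈ 1.18853e+08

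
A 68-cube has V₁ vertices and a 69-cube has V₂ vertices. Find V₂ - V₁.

V₁ = 2^68 = 295147905179352825856. V₂ = 2^69 = 590295810358705651712. V₂ - V₁ = 295147905179352825856.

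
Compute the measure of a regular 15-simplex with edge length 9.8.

V_15 = √(16) · 9.8^15 / (15! · 2^(15/2)) ≈ 12.4803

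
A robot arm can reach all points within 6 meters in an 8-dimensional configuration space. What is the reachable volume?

Volume = π^{8/2}·(6)^8/Γ(5) = 69984·π^4 ≈ 6.81708e+06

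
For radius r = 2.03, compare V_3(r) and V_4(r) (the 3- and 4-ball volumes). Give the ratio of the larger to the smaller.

V_3(2.03) ≈ 35.041, V_4(2.03) ≈ 83.8019. The 4-ball is larger by a factor of 2.392.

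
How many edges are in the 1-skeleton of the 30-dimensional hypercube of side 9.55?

Number of 1-faces = C(30,1)·2^(30-1) = 30·536870912 = 16106127360.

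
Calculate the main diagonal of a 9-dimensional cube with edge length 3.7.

||(3.7,3.7,...,3.7)|| = √(9)·3.7 = 11.1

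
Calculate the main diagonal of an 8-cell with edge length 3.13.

The space diagonal of an n-cube of side s is s√n. Here 3.13·√4 = 6.26.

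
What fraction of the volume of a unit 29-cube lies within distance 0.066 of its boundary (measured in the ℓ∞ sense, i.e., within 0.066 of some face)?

The inner cube has side 1-2·0.066 = 0.868 and volume (0.868)^29 ≈ 0.01648, so the shell holds 0.983516 of the volume.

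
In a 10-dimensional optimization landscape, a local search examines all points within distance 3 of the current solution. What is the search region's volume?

Volume = π^{10/2}·(3)^10/Γ(6) = 19683·π^5/40 ≈ 150585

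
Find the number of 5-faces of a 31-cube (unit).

f_5(31-cube) = (31 choose 5) · 2^26 = 11402534191104.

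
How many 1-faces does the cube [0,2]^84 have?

Each of the 2^84 = 19342813113834066795298816 vertices has degree 84; total edges = 84·2^84/2 = 812398150781030805402550272.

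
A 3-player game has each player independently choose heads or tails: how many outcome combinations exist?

Number of vertices = 2^3 = 8.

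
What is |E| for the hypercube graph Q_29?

Each of the 2^29 = 536870912 vertices has degree 29; total edges = 29·2^29/2 = 7784628224.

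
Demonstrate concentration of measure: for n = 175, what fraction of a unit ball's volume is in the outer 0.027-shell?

1 - (1-0.027)^175 ≈ 0.991687 ≈ 99.17%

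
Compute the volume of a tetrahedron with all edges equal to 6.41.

Volume = (√2/12) · 6.41³ = 31.039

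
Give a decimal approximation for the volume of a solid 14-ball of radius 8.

V = 274877906944·π^7/315 ≈ 2.63559e+12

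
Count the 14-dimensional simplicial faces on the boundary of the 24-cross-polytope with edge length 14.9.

Number of 14-faces = 2^(14+1) · C(24,14+1) = 32768 · 1307504 = 42844291072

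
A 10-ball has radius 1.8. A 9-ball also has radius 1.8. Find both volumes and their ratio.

V_10(1.8) ≈ 910.528. V_9(1.8) ≈ 654.29. Ratio V_10/V_9 ≈ 1.392.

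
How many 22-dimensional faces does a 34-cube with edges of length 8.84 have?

An n-cube has C(n,k)·2^(n-k) k-faces. Here C(34,22)·2^12 = 548354040·4096 = 2246058147840.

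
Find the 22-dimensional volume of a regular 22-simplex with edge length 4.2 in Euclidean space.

V = (4.2^22 / 22!) · √((22+1) / 2^22) ≈ 1.07214e-10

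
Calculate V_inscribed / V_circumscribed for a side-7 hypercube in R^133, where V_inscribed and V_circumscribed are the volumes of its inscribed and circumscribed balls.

Volume scales as r^n, and r_in/r_out = 1/√133, giving (1/√133)^133 ≈ 5.80585e-142.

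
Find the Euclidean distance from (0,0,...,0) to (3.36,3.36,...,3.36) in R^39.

Diagonal = √39 · 3.36 ≈ 20.9832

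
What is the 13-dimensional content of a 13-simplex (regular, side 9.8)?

Volume = 9.8^13 · √(14/2^13) / 13! ≈ 51.0538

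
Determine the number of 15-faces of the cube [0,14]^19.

f_15(19-cube) = (19 choose 15) · 2^4 = 62016.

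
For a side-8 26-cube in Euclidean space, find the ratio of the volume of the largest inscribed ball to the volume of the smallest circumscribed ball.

The radii are 8/2 and 8√26/2, so the volume ratio is (1/√26)^26 = 26^{-26/2} ≈ 4.03038e-19.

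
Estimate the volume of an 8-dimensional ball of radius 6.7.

The n-ball volume is π^(n/2)·r^n/Γ(n/2+1). With n=8, r=6.7: V ≈ 1.64811e+07.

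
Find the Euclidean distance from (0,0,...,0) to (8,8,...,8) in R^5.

Diagonal = √5 · 8 ≈ 17.8885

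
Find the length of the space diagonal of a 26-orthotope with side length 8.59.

The space diagonal of an n-cube of side s is s√n. Here 8.59·√26 ≈ 43.8006.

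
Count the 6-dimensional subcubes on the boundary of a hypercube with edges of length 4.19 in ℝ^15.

Choose 6 of 15 axes to span the face (C(15,6) = 5005 ways), then fix each of the remaining 9 coordinates at one of its two extreme values (2^9 = 512 ways): 5005·512 = 2562560.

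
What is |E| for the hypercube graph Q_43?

Number of 1-faces = C(43,1)·2^(43-1) = 43·4398046511104 = 189115999977472.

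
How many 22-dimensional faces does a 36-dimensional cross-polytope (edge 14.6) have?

f_22(36-orthoplex) = 2^23 · (36 choose 23) = 19384308124876800.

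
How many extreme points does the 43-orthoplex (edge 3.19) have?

An n-cross-polytope has 2n vertices; here n = 43, giving 86.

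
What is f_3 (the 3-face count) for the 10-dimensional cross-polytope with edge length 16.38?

Number of 3-faces = 2^(3+1) · C(10,3+1) = 16 · 210 = 3360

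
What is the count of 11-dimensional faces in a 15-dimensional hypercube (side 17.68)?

An n-cube has C(n,k)·2^(n-k) k-faces. Here C(15,11)·2^4 = 1365·16 = 21840.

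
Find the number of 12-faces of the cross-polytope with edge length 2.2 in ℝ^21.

An n-cross-polytope has 2^(k+1)·C(n,k+1) k-faces. Here 2^13·C(21,13) = 8192·203490 = 1666990080.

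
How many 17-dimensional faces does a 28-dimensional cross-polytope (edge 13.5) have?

f_17(28-orthoplex) = 2^18 · (28 choose 18) = 3440144547840.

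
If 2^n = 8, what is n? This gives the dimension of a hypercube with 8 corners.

2^n = 8 ⇒ n = log_2(8) = 3.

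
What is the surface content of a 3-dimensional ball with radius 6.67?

S = n·V_n(r)/r = 3·V_3(6.67)/6.67 (volume-to-surface relation), giving 4πr² = 4π·(6.67)² ≈ 559.064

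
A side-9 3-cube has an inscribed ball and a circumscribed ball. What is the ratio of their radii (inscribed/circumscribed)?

For an n-cube of any side s, the inradius is s/2 and the circumradius is s√n/2, so the ratio is 1/√3 ≈ 0.57735.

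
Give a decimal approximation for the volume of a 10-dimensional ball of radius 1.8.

The n-ball volume is π^(n/2)·r^n/Γ(n/2+1). With n=10, r=1.8: V ≈ 910.528.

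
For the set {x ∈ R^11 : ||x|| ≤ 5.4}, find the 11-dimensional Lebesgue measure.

V_11(5.4) = π^(11/2) · (5.4)^11 / Γ(11/2 + 1) ≈ 2.14504e+08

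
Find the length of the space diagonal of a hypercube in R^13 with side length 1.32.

||(1.32,1.32,...,1.32)|| = √(13)·1.32 ≈ 4.75933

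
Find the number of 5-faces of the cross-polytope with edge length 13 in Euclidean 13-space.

An n-cross-polytope has 2^(k+1)·C(n,k+1) k-faces. Here 2^6·C(13,6) = 64·1716 = 109824.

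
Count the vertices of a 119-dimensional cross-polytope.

Number of vertices = 2n = 238.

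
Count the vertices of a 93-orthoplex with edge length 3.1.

An n-cross-polytope has 2n vertices; here n = 93, giving 186.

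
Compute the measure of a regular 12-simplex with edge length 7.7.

V_12 = √(13) · 7.7^12 / (12! · 2^(12/2)) ≈ 5.10909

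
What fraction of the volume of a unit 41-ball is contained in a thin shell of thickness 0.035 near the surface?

Shell fraction = 1 - (1-0.035)^41 ≈ 0.76793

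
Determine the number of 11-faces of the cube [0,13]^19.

Number of 11-faces = C(19,11) · 2^(19-11) = 75582 · 256 = 19348992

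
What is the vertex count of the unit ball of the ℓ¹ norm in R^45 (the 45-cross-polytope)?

Number of vertices = 2n = 90.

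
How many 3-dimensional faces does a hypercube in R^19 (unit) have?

f_3(19-cube) = (19 choose 3) · 2^16 = 63504384.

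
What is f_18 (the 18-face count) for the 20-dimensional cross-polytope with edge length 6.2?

Each 18-face is the convex hull of 19 vertices, one chosen as ±e_i from each of 19 distinct axes: 2^19·C(20,19) = 10485760.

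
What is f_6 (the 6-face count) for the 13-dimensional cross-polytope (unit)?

Number of 6-faces = 2^(6+1) · C(13,6+1) = 128 · 1716 = 219648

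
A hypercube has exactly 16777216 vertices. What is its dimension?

Since 2^n = 16777216, we have n = 24.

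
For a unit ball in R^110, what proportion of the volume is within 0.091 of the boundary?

V(inner)/V(outer) = ((1-0.091)/1)^110 ≈ 2.767e-05, so the shell fraction is 0.999972.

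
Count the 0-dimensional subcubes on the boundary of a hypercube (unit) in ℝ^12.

Number of 0-faces = C(12,0) · 2^(12-0) = 1 · 4096 = 4096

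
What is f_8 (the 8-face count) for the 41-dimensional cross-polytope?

Number of 8-faces = 2^(8+1) · C(41,8+1) = 512 · 350343565 = 179375905280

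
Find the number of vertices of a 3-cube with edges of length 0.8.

An n-cube has 2^n vertices; for n = 3 that is 2^3 = 8.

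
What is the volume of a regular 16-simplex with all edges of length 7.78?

Volume = 7.78^16 · √(17/2^16) / 16! ≈ 0.138688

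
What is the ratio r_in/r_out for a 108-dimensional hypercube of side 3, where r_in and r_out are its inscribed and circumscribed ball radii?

r_in / r_out = (3/2) / (3√108/2) = 1/√108 ≈ 0.096225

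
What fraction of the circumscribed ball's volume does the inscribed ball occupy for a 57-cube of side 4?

V_in / V_out = (r_in/r_out)^57 = (1/√57)^57 = 57^(-57/2) ≈ 9.06915e-51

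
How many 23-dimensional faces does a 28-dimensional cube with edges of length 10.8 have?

An n-cube has C(n,k)·2^(n-k) k-faces. Here C(28,23)·2^5 = 98280·32 = 3144960.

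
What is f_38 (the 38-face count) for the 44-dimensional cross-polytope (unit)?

f_38(44-orthoplex) = 2^39 · (44 choose 39) = 597039211928879104.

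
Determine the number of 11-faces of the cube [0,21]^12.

Choose 11 of 12 axes to span the face (C(12,11) = 12 ways), then fix each of the remaining 1 coordinate at one of its two extreme values (2^1 = 2 ways): 12·2 = 24.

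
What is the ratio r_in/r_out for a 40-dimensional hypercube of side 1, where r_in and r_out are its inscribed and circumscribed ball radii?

r_in / r_out = (1/2) / (1√40/2) = 1/√40 ≈ 0.158114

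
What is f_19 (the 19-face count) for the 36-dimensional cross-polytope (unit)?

Number of 19-faces = 2^(19+1) · C(36,19+1) = 1048576 · 7307872110 = 7662859305615360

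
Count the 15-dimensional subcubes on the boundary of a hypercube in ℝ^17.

An n-cube has C(n,k)·2^(n-k) k-faces. Here C(17,15)·2^2 = 136·4 = 544.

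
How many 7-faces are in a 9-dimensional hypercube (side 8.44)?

f_7(9-cube) = (9 choose 7) · 2^2 = 144.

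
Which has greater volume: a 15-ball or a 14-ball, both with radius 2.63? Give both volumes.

V_15(2.63) ≈ 759917. V_14(2.63) ≈ 453941. The 15-ball is larger.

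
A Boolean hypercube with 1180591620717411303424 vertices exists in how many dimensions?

2^n = 1180591620717411303424 ⇒ n = log_2(1180591620717411303424) = 70.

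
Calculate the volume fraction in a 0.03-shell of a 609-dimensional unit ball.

1 - (1-0.03)^609 ≈ 0.9999999912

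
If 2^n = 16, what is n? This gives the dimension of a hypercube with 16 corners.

2^n = 16 ⇒ n = log_2(16) = 4.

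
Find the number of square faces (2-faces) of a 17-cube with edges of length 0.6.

f_2(17-cube) = (17 choose 2) · 2^15 = 4456448.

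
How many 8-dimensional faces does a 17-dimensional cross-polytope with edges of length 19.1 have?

f_8(17-orthoplex) = 2^9 · (17 choose 9) = 12446720.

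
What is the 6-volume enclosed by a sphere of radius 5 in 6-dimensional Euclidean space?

V = 15625·π^3/6 ≈ 80745.5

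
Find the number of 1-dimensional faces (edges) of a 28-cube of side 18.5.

An n-cube has n·2^(n-1) edges. With n = 28: 28·134217728 = 3758096384.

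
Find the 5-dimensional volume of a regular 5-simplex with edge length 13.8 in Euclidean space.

V = (13.8^5 / 5!) · √((5+1) / 2^5) ≈ 1805.99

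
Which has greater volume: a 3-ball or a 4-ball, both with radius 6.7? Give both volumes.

V_3(6.7) ≈ 1259.83. V_4(6.7) ≈ 9944.18. The 4-ball is larger.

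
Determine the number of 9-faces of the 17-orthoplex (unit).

f_9(17-orthoplex) = 2^10 · (17 choose 10) = 19914752.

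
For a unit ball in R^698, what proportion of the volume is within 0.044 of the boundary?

Shell fraction = 1 - (1-0.044)^698 ≈ 1 - 2.289e-14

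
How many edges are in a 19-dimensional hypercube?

An n-cube has C(n,k)·2^(n-k) k-faces. Here C(19,1)·2^18 = 19·262144 = 4980736.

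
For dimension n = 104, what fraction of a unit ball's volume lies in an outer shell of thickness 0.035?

1 - (1-0.035)^104 ≈ 0.975405 ≈ 97.54%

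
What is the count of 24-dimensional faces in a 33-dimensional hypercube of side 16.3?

Number of 24-faces = C(33,24) · 2^(33-24) = 38567100 · 512 = 19746355200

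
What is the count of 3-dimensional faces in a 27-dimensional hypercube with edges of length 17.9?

Choose 3 of 27 axes to span the face (C(27,3) = 2925 ways), then fix each of the remaining 24 coordinates at one of its two extreme values (2^24 = 16777216 ways): 2925·16777216 = 49073356800.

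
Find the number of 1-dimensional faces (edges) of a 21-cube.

The 21-cube has n·2^(n-1) = 21·2^20 = 21·1048576 = 22020096 edges.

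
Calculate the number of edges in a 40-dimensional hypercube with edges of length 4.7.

Number of 1-faces = C(40,1)·2^(40-1) = 40·549755813888 = 21990232555520.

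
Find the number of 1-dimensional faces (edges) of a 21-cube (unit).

An n-cube has n·2^(n-1) edges. With n = 21: 21·1048576 = 22020096.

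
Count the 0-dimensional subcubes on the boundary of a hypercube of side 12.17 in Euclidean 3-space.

Choose 0 of 3 axes to span the face (C(3,0) = 1 way), then fix each of the remaining 3 coordinates at one of its two extreme values (2^3 = 8 ways): 1·8 = 8.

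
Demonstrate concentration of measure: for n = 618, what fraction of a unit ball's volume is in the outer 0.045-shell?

1 - (1-0.045)^618 ≈ 1 - 4.386e-13 ≈ (100 - 4.39e-11)%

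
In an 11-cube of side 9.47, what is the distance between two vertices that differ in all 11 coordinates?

Diagonal = √11 · 9.47 ≈ 31.4084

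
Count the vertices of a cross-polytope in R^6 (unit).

Number of vertices = 2n = 12.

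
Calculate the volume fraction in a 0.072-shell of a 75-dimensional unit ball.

1 - (1-0.072)^75 ≈ 0.996318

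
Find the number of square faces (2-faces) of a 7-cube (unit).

Choose 2 of 7 axes to span the face (C(7,2) = 21 ways), then fix each of the remaining 5 coordinates at one of its two extreme values (2^5 = 32 ways): 21·32 = 672.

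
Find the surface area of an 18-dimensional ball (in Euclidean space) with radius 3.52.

S = n·V_n(r)/r = 18·V_18(3.52)/3.52 (volume-to-surface relation), giving 2.89124e+09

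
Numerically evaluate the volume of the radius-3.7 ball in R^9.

V_9(3.7) = π^(9/2) · (3.7)^9 / Γ(9/2 + 1) ≈ 428680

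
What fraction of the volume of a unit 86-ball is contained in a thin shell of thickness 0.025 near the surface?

1 - (1-0.025)^86 ≈ 0.886656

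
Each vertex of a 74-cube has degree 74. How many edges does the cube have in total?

Number of 1-faces = C(74,1)·2^(74-1) = 74·9444732965739290427392 = 698910239464707491627008.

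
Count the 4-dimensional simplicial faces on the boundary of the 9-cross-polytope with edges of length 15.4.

f_4(9-orthoplex) = 2^5 · (9 choose 5) = 4032.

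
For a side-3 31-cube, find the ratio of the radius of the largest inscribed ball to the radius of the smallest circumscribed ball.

r_in / r_out = (3/2) / (3√31/2) = 1/√31 ≈ 0.179605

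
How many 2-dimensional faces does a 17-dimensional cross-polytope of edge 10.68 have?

Number of 2-faces = 2^(2+1) · C(17,2+1) = 8 · 680 = 5440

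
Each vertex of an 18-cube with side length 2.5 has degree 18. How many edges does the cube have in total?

An n-cube has n·2^(n-1) edges. With n = 18: 18·131072 = 2359296.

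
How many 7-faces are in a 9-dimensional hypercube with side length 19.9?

f_7(9-cube) = (9 choose 7) · 2^2 = 144.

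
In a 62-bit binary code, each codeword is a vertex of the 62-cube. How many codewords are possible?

An n-cube has 2^n vertices; for n = 62 that is 2^62 = 4611686018427387904.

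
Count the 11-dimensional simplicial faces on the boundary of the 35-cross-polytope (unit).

f_11(35-orthoplex) = 2^12 · (35 choose 12) = 3417914572800.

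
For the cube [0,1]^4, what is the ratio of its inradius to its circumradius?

Ratio = (s/2)/(s√4/2) = 4^(-1/2) ≈ 0.5.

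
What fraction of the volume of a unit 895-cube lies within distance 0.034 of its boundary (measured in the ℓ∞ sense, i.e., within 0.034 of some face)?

1 - (1 - 2·0.034)^895 = 1 - 0.932^895 ≈ 1 - 4.239e-28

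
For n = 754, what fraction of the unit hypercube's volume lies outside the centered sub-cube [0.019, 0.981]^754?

1 - (1 - 2·0.019)^754 = 1 - 0.962^754 ≈ 1 - 2.061e-13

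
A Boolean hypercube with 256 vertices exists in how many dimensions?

The n-cube has 2^n vertices, and 256 = 2^8, so n = 8.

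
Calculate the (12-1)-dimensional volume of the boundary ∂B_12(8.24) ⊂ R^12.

The surface area of an n-ball is 2π^(n/2) r^(n-1) / Γ(n/2). For n=12, r=8.24: 1.90523e+11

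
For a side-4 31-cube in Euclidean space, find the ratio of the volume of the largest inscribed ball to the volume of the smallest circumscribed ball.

Volume scales as r^n, and r_in/r_out = 1/√31, giving (1/√31)^31 ≈ 7.65409e-24.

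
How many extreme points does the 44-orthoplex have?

The vertices are ±e_1, ..., ±e_44, so there are 2·44 = 88.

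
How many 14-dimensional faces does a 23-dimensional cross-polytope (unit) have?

An n-cross-polytope has 2^(k+1)·C(n,k+1) k-faces. Here 2^15·C(23,15) = 32768·490314 = 16066609152.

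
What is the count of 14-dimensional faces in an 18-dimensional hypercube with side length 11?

f_14(18-cube) = (18 choose 14) · 2^4 = 48960.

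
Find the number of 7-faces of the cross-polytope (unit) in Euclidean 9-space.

f_7(9-orthoplex) = 2^8 · (9 choose 8) = 2304.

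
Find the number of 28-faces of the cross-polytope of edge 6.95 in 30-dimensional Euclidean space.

f_28(30-orthoplex) = 2^29 · (30 choose 29) = 16106127360.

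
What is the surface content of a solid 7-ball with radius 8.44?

|∂B_7(8.44)| ≈ 1.19545e+07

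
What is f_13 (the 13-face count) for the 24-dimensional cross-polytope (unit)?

Each 13-face is the convex hull of 14 vertices, one chosen as ±e_i from each of 14 distinct axes: 2^14·C(24,14) = 32133218304.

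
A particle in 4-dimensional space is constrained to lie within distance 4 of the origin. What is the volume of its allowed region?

The n-ball volume is π^(n/2)·r^n/Γ(n/2+1). With n=4, r=4: V = 128·π^2 ≈ 1263.31.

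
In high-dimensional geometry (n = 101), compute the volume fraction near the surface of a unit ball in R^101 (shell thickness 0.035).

1 - (1-0.035)^101 ≈ 0.972631 ≈ 97.26%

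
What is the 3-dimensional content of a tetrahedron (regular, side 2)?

Volume = (√2/12) · 2³ = 0.942809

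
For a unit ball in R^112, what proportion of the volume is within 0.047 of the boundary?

V(inner)/V(outer) = ((1-0.047)/1)^112 ≈ 0.004554, so the shell fraction is 0.995446.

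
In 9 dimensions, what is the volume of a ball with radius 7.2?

The n-ball volume is π^(n/2)·r^n/Γ(n/2+1). With n=9, r=7.2: V ≈ 1.71518e+08.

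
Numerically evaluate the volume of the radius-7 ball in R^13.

V_13(7) = π^(13/2) · (7)^13 / Γ(13/2 + 1) = 1771684761728·π^6/19305 ≈ 8.82299e+10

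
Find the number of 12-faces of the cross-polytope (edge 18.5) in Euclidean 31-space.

f_12(31-orthoplex) = 2^13 · (31 choose 13) = 1689625190400.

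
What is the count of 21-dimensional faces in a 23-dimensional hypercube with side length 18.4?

Choose 21 of 23 axes to span the face (C(23,21) = 253 ways), then fix each of the remaining 2 coordinates at one of its two extreme values (2^2 = 4 ways): 253·4 = 1012.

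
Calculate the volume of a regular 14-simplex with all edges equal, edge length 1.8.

Volume = 1.8^14 · √(15/2^14) / 14! ≈ 1.3009e-09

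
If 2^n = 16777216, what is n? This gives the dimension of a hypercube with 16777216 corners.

The n-cube has 2^n vertices, and 16777216 = 2^24, so n = 24.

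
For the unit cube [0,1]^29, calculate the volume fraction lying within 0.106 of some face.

The inner cube has side 1-2·0.106 = 0.788 and volume (0.788)^29 ≈ 0.0009983, so the shell holds 0.999002 of the volume.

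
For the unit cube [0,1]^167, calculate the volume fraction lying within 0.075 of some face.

Shell fraction = 1 - (1-0.15)^167 ≈ 1 - 1.633e-12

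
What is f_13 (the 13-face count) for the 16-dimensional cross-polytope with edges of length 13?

Each 13-face is the convex hull of 14 vertices, one chosen as ±e_i from each of 14 distinct axes: 2^14·C(16,14) = 1966080.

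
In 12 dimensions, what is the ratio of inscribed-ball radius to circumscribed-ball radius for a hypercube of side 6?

Ratio = (s/2)/(s√12/2) = 12^(-1/2) ≈ 0.288675.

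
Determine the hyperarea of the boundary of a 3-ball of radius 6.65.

S_3(6.65) = 2·π^(3/2)·(6.65)^2 / Γ(3/2) = 4πr² = 4π·(6.65)² ≈ 555.716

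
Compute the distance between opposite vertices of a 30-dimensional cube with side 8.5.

Diagonal = √30 · 8.5 ≈ 46.5564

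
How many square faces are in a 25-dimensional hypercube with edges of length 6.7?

f_2(25-cube) = (25 choose 2) · 2^23 = 2516582400.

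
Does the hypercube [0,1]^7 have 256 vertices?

False. The 7-cube has 2^7 = 128 vertices.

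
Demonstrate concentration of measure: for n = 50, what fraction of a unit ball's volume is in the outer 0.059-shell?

1 - (1-0.059)^50 ≈ 0.952194 ≈ 95.22%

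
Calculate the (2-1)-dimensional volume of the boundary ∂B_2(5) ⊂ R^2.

S = n·V_n(r)/r = 2·V_2(5)/5 (volume-to-surface relation), giving 2πr = 2π·5 ≈ 31.4159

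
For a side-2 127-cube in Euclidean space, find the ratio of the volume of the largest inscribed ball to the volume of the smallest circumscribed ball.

The radii are 2/2 and 2√127/2, so the volume ratio is (1/√127)^127 = 127^{-127/2} ≈ 2.56132e-134.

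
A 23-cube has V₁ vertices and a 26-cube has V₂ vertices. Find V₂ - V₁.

V₁ = 2^23 = 8388608. V₂ = 2^26 = 67108864. V₂ - V₁ = 58720256.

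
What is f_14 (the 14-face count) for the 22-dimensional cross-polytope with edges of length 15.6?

f_14(22-orthoplex) = 2^15 · (22 choose 15) = 5588385792.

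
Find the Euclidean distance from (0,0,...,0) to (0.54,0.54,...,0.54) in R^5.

Diagonal = √5 · 0.54 ≈ 1.20748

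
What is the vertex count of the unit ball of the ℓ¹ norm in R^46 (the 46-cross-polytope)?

Number of vertices = 2n = 92.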